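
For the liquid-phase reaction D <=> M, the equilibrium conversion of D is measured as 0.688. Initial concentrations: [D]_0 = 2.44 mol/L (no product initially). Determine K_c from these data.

K_c = 2.21

Let X = conversion of D.
Concentrations: [D] = 2.44 − 2.44X; [M] = 2.44X.
At X = 0.688: [D] = 0.761, [M] = 1.68.
K_c = [M] / ([D]) = 2.21.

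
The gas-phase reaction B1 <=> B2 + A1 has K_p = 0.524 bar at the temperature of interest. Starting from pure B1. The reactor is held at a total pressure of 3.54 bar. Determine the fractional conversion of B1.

X = 0.359

Take 1 mol B1 as basis and let X be its fractional conversion, so ξ = X.
Moles: n_B1 = 1 − X; n_B2 = X; n_A1 = X.
Summing: n_T = 1 + X.
Mole fractions y_i = n_i/n_T; K_p = p_B2 p_A1 / (p_B1) with p_i = y_i·P.
Setting this equal to 0.524 bar and taking the physical root (0 < X < 1) gives X = 0.359.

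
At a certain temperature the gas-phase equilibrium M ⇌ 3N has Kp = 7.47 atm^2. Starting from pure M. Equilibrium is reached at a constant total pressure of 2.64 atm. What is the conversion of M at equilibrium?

Let X = conversion of M (basis 1 mol M); extent of reaction ξ = X.
Mole table: n_M = 1 − X; n_N = 3X.
Total moles n_T = 1 + 2X.
Mole fractions y_i = n_i/n_T; Kp = p_N^3 / (p_M) with p_i = y_i·P.
This yields a degree-3 equation in X; solving on (0,1), X = 0.428.

X = 0.428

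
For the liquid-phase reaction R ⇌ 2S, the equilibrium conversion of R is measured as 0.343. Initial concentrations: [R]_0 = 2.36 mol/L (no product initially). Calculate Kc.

Let X = conversion of R.
Concentrations: [R] = 2.36 − 2.36X; [S] = 4.72X.
At X = 0.343: [R] = 1.55, [S] = 1.62.
Kc = [S]^2 / ([R]) = 1.69 mol/L.

Kc = 1.69 mol/L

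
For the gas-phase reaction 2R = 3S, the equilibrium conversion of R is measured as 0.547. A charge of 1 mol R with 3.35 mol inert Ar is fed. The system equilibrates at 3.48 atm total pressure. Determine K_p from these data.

K_p = 2.03 atm

Let X = conversion of R (basis 1 mol R); extent of reaction ξ = 0.5X.
At extent ξ: n_R = 1 − X; n_S = 1.5X; n_I = 3.35 (inert).
n_T = Σnᵢ = 4.35 + 0.5X.
At X = 0.547: n_R = 0.453, n_S = 0.821, n_T = 4.62.
p_i = (n_i/n_T)·P. K_p = p_S^3 / (p_R^2) = 2.03 atm.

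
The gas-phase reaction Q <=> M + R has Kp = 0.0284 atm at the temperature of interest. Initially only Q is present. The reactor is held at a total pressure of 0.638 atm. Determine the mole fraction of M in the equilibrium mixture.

Basis: 1 mol Q initially; let X = conversion of Q. Extent ξ = X.
Moles: n_Q = 1 − X; n_M = X; n_R = X.
n_T = Σnᵢ = 1 + X.
Mole fractions y_i = n_i/n_T; Kp = p_M p_R / (p_Q) with p_i = y_i·P.
Setting this equal to 0.0284 atm and taking the physical root (0 < X < 1) gives X = 0.206.
Then n_M = 0.206, n_T = 1.21, so y_M = 0.171.

y_M = 0.171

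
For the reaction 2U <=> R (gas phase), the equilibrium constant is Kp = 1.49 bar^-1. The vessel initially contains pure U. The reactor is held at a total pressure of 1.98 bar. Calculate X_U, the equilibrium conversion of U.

Let X = conversion of U (basis 1 mol U); extent of reaction ξ = 0.5X.
Moles: n_U = 1 − X; n_R = 0.5X.
Total moles n_T = 1 − 0.5X.
Mole fractions y_i = n_i/n_T; Kp = p_R / (p_U^2) with p_i = y_i·P.
Setting this equal to 1.49 bar^-1 and taking the physical root (0 < X < 1) gives X = 0.721.

X = 0.721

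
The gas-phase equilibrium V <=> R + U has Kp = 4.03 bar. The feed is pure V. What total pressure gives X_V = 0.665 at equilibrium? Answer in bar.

P = 5.08 bar

Let X = conversion of V (basis 1 mol V); extent of reaction ξ = X.
Moles: n_V = 1 − X; n_R = X; n_U = X.
Summing: n_T = 1 + X.
Kp = p_R p_U / (p_V) with p_i = (n_i/n_T)·P.
At X = 0.665: the mole-fraction product g(X) = Π y_i^ν_i = 0.7928. Since Kp = g(X)·P^{1}, P = (Kp/g)^(1/1) = (4.03/0.7928)^(1/1) = 5.08 bar.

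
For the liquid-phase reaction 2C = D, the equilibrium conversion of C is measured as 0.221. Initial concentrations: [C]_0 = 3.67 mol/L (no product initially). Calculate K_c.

K_c = 0.0496 L/mol

Let X = conversion of C.
Concentrations: [C] = 3.67 − 3.67X; [D] = 1.83X.
At X = 0.221: [C] = 2.86, [D] = 0.406.
K_c = [D] / ([C]^2) = 0.0496 L/mol.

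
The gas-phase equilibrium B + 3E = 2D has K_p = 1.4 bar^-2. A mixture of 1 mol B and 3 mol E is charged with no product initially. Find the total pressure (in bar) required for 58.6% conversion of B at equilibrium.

Take 1 mol B as basis and let X be its fractional conversion, so ξ = X.
Species balance: n_B = 1 − X; n_E = 3 − 3X; n_D = 2X.
n_T = Σnᵢ = 4 − 2X.
K_p = p_D^2 / (p_B p_E^3) with p_i = (n_i/n_T)·P.
At X = 0.586: the mole-fraction product g(X) = Π y_i^ν_i = 13.85. Since K_p = g(X)·P^{-2}, P = (g/K_p)^(1/2) = (13.85/1.4)^(1/2) = 3.15 bar.

P = 3.15 bar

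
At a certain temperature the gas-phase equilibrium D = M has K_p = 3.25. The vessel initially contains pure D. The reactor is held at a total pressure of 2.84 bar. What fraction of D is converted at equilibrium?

Basis: 1 mol D initially; let X = conversion of D. Extent ξ = X.
Species balance: n_D = 1 − X; n_M = X.
Since Δν = 0, n_T = 1 throughout.
Mole fractions y_i = n_i/n_T; K_p = p_M / (p_D) with p_i = y_i·P.
This yields a degree-1 equation in X; solving on (0,1), X = 0.765.

X = 0.765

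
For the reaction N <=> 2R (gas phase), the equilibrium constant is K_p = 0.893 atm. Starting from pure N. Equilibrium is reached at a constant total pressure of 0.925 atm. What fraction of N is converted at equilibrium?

X = 0.441

Take 1 mol N as basis and let X be its fractional conversion, so ξ = X.
Moles: n_N = 1 − X; n_R = 2X.
n_T = Σnᵢ = 1 + X.
y_i = n_i/n_T, p_i = y_i·P. K_p = p_R^2 / (p_N).
This yields a degree-2 equation in X; solving on (0,1), X = 0.441.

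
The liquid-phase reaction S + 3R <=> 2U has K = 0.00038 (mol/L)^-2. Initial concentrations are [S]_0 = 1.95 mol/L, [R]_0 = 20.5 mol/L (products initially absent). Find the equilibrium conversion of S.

Let X = conversion of S; extent ξ = 1.95·X mol/L.
Concentrations: [S] = 1.95 − 1.95X; [R] = 20.5 − 5.85X; [U] = 3.9X.
K = [U]^2 / ([S] [R]^3).
This equals 0.00038 at X = 0.412 (the root in 0 < X < 1).

X = 0.412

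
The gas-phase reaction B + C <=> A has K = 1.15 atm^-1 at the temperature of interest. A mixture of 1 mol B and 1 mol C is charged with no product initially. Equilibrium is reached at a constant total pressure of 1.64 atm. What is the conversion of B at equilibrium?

X = 0.411

Let X = conversion of B (basis 1 mol B); extent of reaction ξ = X.
Species balance: n_B = 1 − X; n_C = 1 − X; n_A = X.
Total moles n_T = 2 − X.
y_i = n_i/n_T, p_i = y_i·P. K = p_A / (p_B p_C).
Substituting and setting equal to 1.15 atm^-1 gives a polynomial in X; the root in (0,1) is X = 0.411.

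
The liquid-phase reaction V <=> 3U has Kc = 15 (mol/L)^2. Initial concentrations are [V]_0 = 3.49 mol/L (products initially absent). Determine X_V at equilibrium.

X = 0.315

Let X = conversion of V; extent ξ = 3.49·X mol/L.
Concentrations: [V] = 3.49 − 3.49X; [U] = 10.5X.
Kc = [U]^3 / ([V]).
Setting equal to 15 and solving for X on (0,1) gives X = 0.315.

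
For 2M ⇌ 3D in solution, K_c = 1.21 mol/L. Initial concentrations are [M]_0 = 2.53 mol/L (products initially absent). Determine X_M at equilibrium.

X = 0.379

Let X = conversion of M; extent ξ = 2.53X/2 mol/L.
Concentrations: [M] = 2.53 − 2.53X; [D] = 3.79X.
K_c = [D]^3 / ([M]^2).
This equals 1.21 at X = 0.379 (the root in 0 < X < 1).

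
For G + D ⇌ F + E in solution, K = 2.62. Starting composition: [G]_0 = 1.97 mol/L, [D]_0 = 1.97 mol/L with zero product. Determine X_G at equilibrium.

Let X = conversion of G; extent ξ = 1.97·X mol/L.
Concentrations: [G] = 1.97 − 1.97X; [D] = 1.97 − 1.97X; [F] = 1.97X; [E] = 1.97X.
K = [F] [E] / ([G] [D]).
Setting equal to 2.62 and solving for X on (0,1) gives X = 0.618.

X = 0.618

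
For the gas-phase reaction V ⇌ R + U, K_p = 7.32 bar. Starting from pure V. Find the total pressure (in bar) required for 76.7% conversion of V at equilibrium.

P = 5.12 bar

Basis: 1 mol V initially; let X = conversion of V. Extent ξ = X.
At extent ξ: n_V = 1 − X; n_R = X; n_U = X.
Summing: n_T = 1 + X.
K_p = p_R p_U / (p_V) with p_i = (n_i/n_T)·P.
At X = 0.767: the mole-fraction product g(X) = Π y_i^ν_i = 1.429. Since K_p = g(X)·P^{1}, P = (K_p/g)^(1/1) = (7.32/1.429)^(1/1) = 5.12 bar.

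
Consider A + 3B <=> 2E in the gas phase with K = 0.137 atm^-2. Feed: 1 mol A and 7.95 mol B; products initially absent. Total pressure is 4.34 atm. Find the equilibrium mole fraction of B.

y_B = 0.766

Basis: 1 mol A initially; let X = conversion of A. Extent ξ = X.
Mole table: n_A = 1 − X; n_B = 7.95 − 3X; n_E = 2X.
Summing: n_T = 8.95 − 2X.
With p_i = (n_i/n_T)P, K = p_E^2 / (p_A p_B^3).
Equating to 0.137 atm^-2 and solving on 0 < X < 1: X = 0.744.
Then n_B = 5.72, n_T = 7.46, so y_B = 0.766.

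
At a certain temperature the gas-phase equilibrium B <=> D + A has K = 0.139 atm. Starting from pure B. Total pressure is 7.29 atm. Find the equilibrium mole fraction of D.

y_D = 0.120

Let X = conversion of B (basis 1 mol B); extent of reaction ξ = X.
At extent ξ: n_B = 1 − X; n_D = X; n_A = X.
Total moles n_T = 1 + X.
With p_i = (n_i/n_T)P, K = p_D p_A / (p_B).
Setting this equal to 0.139 atm and taking the physical root (0 < X < 1) gives X = 0.137.
Then n_D = 0.137, n_T = 1.14, so y_D = 0.120.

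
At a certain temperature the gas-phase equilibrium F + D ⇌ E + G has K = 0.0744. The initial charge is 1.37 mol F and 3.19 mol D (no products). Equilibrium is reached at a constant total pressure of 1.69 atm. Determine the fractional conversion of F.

Basis: 1.37 mol F initially; let X = conversion of F. Extent ξ = 1.37X.
Species balance: n_F = 1.37 − 1.37X; n_D = 3.19 − 1.37X; n_E = 1.37X; n_G = 1.37X.
n_T stays at 4.56 (no change in mole number).
With p_i = (n_i/n_T)P, K = p_E p_G / (p_F p_D).
This yields a degree-2 equation in X; solving on (0,1), X = 0.319.

X = 0.319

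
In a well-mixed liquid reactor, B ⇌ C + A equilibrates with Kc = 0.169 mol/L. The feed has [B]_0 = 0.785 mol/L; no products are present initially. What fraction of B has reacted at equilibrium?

Let X = conversion of B; extent ξ = 0.785·X mol/L.
Concentrations: [B] = 0.785 − 0.785X; [C] = 0.785X; [A] = 0.785X.
Kc = [C] [A] / ([B]).
Solving Kc = 0.169 for X ∈ (0,1): X = 0.369.

X = 0.369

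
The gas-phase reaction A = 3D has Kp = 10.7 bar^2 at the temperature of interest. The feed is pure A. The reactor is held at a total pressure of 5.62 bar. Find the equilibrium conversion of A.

Take 1 mol A as basis and let X be its fractional conversion, so ξ = X.
Moles: n_A = 1 − X; n_D = 3X.
Summing: n_T = 1 + 2X.
With p_i = (n_i/n_T)P, Kp = p_D^3 / (p_A).
This yields a degree-3 equation in X; solving on (0,1), X = 0.280.

X = 0.280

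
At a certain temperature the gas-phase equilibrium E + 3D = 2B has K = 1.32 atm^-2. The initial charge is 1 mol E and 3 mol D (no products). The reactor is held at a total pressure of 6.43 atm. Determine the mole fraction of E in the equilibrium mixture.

Let X = conversion of E (basis 1 mol E); extent of reaction ξ = X.
Mole table: n_E = 1 − X; n_D = 3 − 3X; n_B = 2X.
Total moles n_T = 4 − 2X.
y_i = n_i/n_T, p_i = y_i·P. K = p_B^2 / (p_E p_D^3).
Equating to 1.32 atm^-2 and solving on 0 < X < 1: X = 0.693.
Then n_E = 0.307, n_T = 2.61, so y_E = 0.118.

y_E = 0.118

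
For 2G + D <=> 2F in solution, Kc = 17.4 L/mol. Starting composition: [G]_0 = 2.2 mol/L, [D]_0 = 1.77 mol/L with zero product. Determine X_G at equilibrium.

X = 0.798

Let X = conversion of G; extent ξ = 2.2X/2 mol/L.
Concentrations: [G] = 2.2 − 2.2X; [D] = 1.77 − 1.1X; [F] = 2.2X.
Kc = [F]^2 / ([G]^2 [D]).
Solving Kc = 17.4 for X ∈ (0,1): X = 0.798.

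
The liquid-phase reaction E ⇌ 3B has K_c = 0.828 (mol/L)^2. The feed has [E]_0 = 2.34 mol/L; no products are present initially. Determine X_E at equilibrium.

Let X = conversion of E; extent ξ = 2.34·X mol/L.
Concentrations: [E] = 2.34 − 2.34X; [B] = 7.02X.
K_c = [B]^3 / ([E]).
Solving K_c = 0.828 for X ∈ (0,1): X = 0.167.

X = 0.167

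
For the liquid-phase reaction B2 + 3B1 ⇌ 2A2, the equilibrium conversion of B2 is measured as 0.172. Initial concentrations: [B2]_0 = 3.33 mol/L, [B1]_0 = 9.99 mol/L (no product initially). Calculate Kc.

Kc = 0.000841 (mol/L)^-2

Let X = conversion of B2.
Concentrations: [B2] = 3.33 − 3.33X; [B1] = 9.99 − 9.99X; [A2] = 6.66X.
At X = 0.172: [B2] = 2.76, [B1] = 8.27, [A2] = 1.15.
Kc = [A2]^2 / ([B2] [B1]^3) = 0.000841 (mol/L)^-2.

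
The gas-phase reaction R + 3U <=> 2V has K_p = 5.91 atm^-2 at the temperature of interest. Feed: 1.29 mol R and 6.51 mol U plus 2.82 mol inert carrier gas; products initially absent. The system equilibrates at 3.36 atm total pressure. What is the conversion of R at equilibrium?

X = 0.869

Take 1.29 mol R as basis and let X be its fractional conversion, so ξ = 1.29X.
Species balance: n_R = 1.29 − 1.29X; n_U = 6.51 − 3.87X; n_V = 2.58X; n_I = 2.82 (inert).
Summing: n_T = 10.6 − 2.58X.
With p_i = (n_i/n_T)P, K_p = p_V^2 / (p_R p_U^3).
Substituting and setting equal to 5.91 atm^-2 gives a polynomial in X; the root in (0,1) is X = 0.869.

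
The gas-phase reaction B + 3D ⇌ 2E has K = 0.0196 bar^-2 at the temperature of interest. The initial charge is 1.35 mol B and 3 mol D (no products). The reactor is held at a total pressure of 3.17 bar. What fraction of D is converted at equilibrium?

X = 0.217

Take 3 mol D as basis and let X be its fractional conversion, so ξ = X.
Moles: n_B = 1.35 − X; n_D = 3 − 3X; n_E = 2X.
n_T = Σnᵢ = 4.35 − 2X.
With p_i = (n_i/n_T)P, K = p_E^2 / (p_B p_D^3).
Setting this equal to 0.0196 bar^-2 and taking the physical root (0 < X < 1) gives X = 0.217.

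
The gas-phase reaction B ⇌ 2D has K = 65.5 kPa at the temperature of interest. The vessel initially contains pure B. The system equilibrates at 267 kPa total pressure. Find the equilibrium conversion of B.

X = 0.240

Let X = conversion of B (basis 1 mol B); extent of reaction ξ = X.
Mole table: n_B = 1 − X; n_D = 2X.
Summing: n_T = 1 + X.
Mole fractions y_i = n_i/n_T; K = p_D^2 / (p_B) with p_i = y_i·P.
Substituting and setting equal to 65.5 kPa gives a polynomial in X; the root in (0,1) is X = 0.240.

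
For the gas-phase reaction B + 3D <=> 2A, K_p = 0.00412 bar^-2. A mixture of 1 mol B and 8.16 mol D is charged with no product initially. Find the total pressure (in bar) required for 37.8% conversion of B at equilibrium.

Take 1 mol B as basis and let X be its fractional conversion, so ξ = X.
Moles: n_B = 1 − X; n_D = 8.16 − 3X; n_A = 2X.
n_T = Σnᵢ = 9.16 − 2X.
K_p = p_A^2 / (p_B p_D^3) with p_i = (n_i/n_T)·P.
At X = 0.378: the mole-fraction product g(X) = Π y_i^ν_i = 0.1871. Since K_p = g(X)·P^{-2}, P = (g/K_p)^(1/2) = (0.1871/0.00412)^(1/2) = 6.74 bar.

P = 6.74 bar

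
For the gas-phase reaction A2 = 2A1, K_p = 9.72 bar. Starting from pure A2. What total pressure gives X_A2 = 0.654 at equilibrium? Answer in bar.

Basis: 1 mol A2 initially; let X = conversion of A2. Extent ξ = X.
At extent ξ: n_A2 = 1 − X; n_A1 = 2X.
Summing: n_T = 1 + X.
K_p = p_A1^2 / (p_A2) with p_i = (n_i/n_T)·P.
At X = 0.654: the mole-fraction product g(X) = Π y_i^ν_i = 2.99. Since K_p = g(X)·P^{1}, P = (K_p/g)^(1/1) = (9.72/2.99)^(1/1) = 3.25 bar.

P = 3.25 bar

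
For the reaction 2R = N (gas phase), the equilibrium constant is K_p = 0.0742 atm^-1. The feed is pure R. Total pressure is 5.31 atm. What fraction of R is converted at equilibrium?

Take 1 mol R as basis and let X be its fractional conversion, so ξ = 0.5X.
At extent ξ: n_R = 1 − X; n_N = 0.5X.
n_T = Σnᵢ = 1 − 0.5X.
Mole fractions y_i = n_i/n_T; K_p = p_N / (p_R^2) with p_i = y_i·P.
Substituting and setting equal to 0.0742 atm^-1 gives a polynomial in X; the root in (0,1) is X = 0.377.

X = 0.377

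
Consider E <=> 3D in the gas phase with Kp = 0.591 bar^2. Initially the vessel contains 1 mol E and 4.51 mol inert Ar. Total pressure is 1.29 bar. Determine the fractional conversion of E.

X = 0.613

Let X = conversion of E (basis 1 mol E); extent of reaction ξ = X.
At extent ξ: n_E = 1 − X; n_D = 3X; n_I = 4.51 (inert).
Summing: n_T = 5.51 + 2X.
With p_i = (n_i/n_T)P, Kp = p_D^3 / (p_E).
Setting this equal to 0.591 bar^2 and taking the physical root (0 < X < 1) gives X = 0.613.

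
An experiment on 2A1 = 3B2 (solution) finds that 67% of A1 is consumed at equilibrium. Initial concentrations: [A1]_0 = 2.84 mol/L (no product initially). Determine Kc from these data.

Let X = conversion of A1.
Concentrations: [A1] = 2.84 − 2.84X; [B2] = 4.26X.
At X = 0.67: [A1] = 0.937, [B2] = 2.85.
Kc = [B2]^3 / ([A1]^2) = 26.5 mol/L.

Kc = 26.5 mol/L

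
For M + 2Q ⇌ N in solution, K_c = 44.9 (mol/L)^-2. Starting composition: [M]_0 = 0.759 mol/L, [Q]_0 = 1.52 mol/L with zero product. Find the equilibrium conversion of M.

X = 0.803

Let X = conversion of M; extent ξ = 0.759·X mol/L.
Concentrations: [M] = 0.759 − 0.759X; [Q] = 1.52 − 1.52X; [N] = 0.759X.
K_c = [N] / ([M] [Q]^2).
Solving K_c = 44.9 for X ∈ (0,1): X = 0.803.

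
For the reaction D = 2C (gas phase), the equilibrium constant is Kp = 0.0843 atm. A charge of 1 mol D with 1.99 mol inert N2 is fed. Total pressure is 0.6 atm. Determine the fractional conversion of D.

Take 1 mol D as basis and let X be its fractional conversion, so ξ = X.
Species balance: n_D = 1 − X; n_C = 2X; n_I = 1.99 (inert).
n_T = Σnᵢ = 2.99 + X.
Mole fractions y_i = n_i/n_T; Kp = p_C^2 / (p_D) with p_i = y_i·P.
Equating to 0.0843 atm and solving on 0 < X < 1: X = 0.287.

X = 0.287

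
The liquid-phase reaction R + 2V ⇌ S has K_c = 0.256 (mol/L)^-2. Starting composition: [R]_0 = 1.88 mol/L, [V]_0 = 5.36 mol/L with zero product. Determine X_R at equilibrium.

Let X = conversion of R; extent ξ = 1.88·X mol/L.
Concentrations: [R] = 1.88 − 1.88X; [V] = 5.36 − 3.76X; [S] = 1.88X.
K_c = [S] / ([R] [V]^2).
Equating to 0.256 (mol/L)^-2: the physical root is X = 0.672.

X = 0.672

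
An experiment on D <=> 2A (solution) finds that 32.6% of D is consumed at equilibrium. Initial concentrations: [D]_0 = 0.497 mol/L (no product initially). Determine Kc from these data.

Let X = conversion of D.
Concentrations: [D] = 0.497 − 0.497X; [A] = 0.994X.
At X = 0.326: [D] = 0.335, [A] = 0.324.
Kc = [A]^2 / ([D]) = 0.313 mol/L.

Kc = 0.313 mol/L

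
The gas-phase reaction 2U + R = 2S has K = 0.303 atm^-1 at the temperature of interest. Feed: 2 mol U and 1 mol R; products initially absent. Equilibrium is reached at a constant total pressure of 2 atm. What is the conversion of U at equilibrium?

Basis: 2 mol U initially; let X = conversion of U. Extent ξ = X.
At extent ξ: n_U = 2 − 2X; n_R = 1 − X; n_S = 2X.
Total moles n_T = 3 − X.
Mole fractions y_i = n_i/n_T; K = p_S^2 / (p_U^2 p_R) with p_i = y_i·P.
Substituting and setting equal to 0.303 atm^-1 gives a polynomial in X; the root in (0,1) is X = 0.285.

X = 0.285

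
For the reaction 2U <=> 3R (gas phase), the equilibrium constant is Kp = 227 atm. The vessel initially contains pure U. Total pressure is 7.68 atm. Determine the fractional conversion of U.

Take 1 mol U as basis and let X be its fractional conversion, so ξ = 0.5X.
Mole table: n_U = 1 − X; n_R = 1.5X.
Summing: n_T = 1 + 0.5X.
Mole fractions y_i = n_i/n_T; Kp = p_R^3 / (p_U^2) with p_i = y_i·P.
Substituting and setting equal to 227 atm gives a polynomial in X; the root in (0,1) is X = 0.797.

X = 0.797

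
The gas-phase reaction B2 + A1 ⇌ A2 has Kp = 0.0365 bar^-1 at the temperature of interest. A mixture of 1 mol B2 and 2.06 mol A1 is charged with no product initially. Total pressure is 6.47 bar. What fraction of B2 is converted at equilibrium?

Basis: 1 mol B2 initially; let X = conversion of B2. Extent ξ = X.
Moles: n_B2 = 1 − X; n_A1 = 2.06 − X; n_A2 = X.
Total moles n_T = 3.06 − X.
y_i = n_i/n_T, p_i = y_i·P. Kp = p_A2 / (p_B2 p_A1).
This yields a degree-2 equation in X; solving on (0,1), X = 0.135.

X = 0.135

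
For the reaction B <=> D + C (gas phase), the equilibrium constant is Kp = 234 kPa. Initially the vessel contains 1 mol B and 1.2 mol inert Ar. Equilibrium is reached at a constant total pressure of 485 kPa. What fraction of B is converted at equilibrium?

Take 1 mol B as basis and let X be its fractional conversion, so ξ = X.
At extent ξ: n_B = 1 − X; n_D = X; n_C = X; n_I = 1.2 (inert).
Total moles n_T = 2.2 + X.
y_i = n_i/n_T, p_i = y_i·P. Kp = p_D p_C / (p_B).
This yields a degree-2 equation in X; solving on (0,1), X = 0.673.

X = 0.673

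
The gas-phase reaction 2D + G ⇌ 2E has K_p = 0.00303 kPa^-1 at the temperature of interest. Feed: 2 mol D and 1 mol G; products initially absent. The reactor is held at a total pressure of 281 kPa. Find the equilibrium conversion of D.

Basis: 2 mol D initially; let X = conversion of D. Extent ξ = X.
Mole table: n_D = 2 − 2X; n_G = 1 − X; n_E = 2X.
n_T = Σnᵢ = 3 − X.
y_i = n_i/n_T, p_i = y_i·P. K_p = p_E^2 / (p_D^2 p_G).
Equating to 0.00303 kPa^-1 and solving on 0 < X < 1: X = 0.318.

X = 0.318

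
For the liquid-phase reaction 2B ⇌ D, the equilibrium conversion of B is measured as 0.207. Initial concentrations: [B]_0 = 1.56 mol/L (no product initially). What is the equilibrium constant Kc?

Let X = conversion of B.
Concentrations: [B] = 1.56 − 1.56X; [D] = 0.78X.
At X = 0.207: [B] = 1.24, [D] = 0.161.
Kc = [D] / ([B]^2) = 0.106 L/mol.

Kc = 0.106 L/mol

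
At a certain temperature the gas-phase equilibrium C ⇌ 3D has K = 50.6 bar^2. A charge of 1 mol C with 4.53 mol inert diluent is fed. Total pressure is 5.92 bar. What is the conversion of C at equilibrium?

Let X = conversion of C (basis 1 mol C); extent of reaction ξ = X.
At extent ξ: n_C = 1 − X; n_D = 3X; n_I = 4.53 (inert).
Summing: n_T = 5.53 + 2X.
With p_i = (n_i/n_T)P, K = p_D^3 / (p_C).
Substituting and setting equal to 50.6 bar^2 gives a polynomial in X; the root in (0,1) is X = 0.807.

X = 0.807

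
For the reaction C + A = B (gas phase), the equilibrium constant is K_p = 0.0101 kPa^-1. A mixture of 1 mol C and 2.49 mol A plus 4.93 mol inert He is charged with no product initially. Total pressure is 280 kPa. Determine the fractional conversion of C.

Basis: 1 mol C initially; let X = conversion of C. Extent ξ = X.
At extent ξ: n_C = 1 − X; n_A = 2.49 − X; n_B = X; n_I = 4.93 (inert).
Total moles n_T = 8.42 − X.
With p_i = (n_i/n_T)P, K_p = p_B / (p_C p_A).
This yields a degree-2 equation in X; solving on (0,1), X = 0.422.

X = 0.422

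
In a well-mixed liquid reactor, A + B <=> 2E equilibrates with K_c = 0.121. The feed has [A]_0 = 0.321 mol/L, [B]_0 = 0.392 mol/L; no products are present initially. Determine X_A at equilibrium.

X = 0.164

Let X = conversion of A; extent ξ = 0.321·X mol/L.
Concentrations: [A] = 0.321 − 0.321X; [B] = 0.392 − 0.321X; [E] = 0.642X.
K_c = [E]^2 / ([A] [B]).
This equals 0.121 at X = 0.164 (the root in 0 < X < 1).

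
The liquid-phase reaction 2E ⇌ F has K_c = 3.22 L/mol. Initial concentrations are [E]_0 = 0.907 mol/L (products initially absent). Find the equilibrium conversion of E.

Let X = conversion of E; extent ξ = 0.907X/2 mol/L.
Concentrations: [E] = 0.907 − 0.907X; [F] = 0.454X.
K_c = [F] / ([E]^2).
Equating to 3.22 L/mol: the physical root is X = 0.663.

X = 0.663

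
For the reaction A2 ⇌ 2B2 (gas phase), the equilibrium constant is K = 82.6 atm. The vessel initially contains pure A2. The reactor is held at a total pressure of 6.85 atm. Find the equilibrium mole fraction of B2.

y_B2 = 0.929

Let X = conversion of A2 (basis 1 mol A2); extent of reaction ξ = X.
At extent ξ: n_A2 = 1 − X; n_B2 = 2X.
n_T = Σnᵢ = 1 + X.
With p_i = (n_i/n_T)P, K = p_B2^2 / (p_A2).
Setting this equal to 82.6 atm and taking the physical root (0 < X < 1) gives X = 0.867.
Then n_B2 = 1.73, n_T = 1.87, so y_B2 = 0.929.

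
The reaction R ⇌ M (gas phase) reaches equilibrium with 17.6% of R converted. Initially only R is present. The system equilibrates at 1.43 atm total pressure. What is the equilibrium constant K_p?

Take 1 mol R as basis and let X be its fractional conversion, so ξ = X.
Mole table: n_R = 1 − X; n_M = X.
Total moles n_T = 1 (Δν = 0, constant).
At X = 0.176: n_R = 0.824, n_M = 0.176, n_T = 1.
p_i = (n_i/n_T)·P. K_p = p_M / (p_R) = 0.214.

K_p = 0.214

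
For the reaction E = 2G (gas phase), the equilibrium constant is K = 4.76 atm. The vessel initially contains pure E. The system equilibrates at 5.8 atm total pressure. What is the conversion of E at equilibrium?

X = 0.413

Take 1 mol E as basis and let X be its fractional conversion, so ξ = X.
At extent ξ: n_E = 1 − X; n_G = 2X.
Total moles n_T = 1 + X.
With p_i = (n_i/n_T)P, K = p_G^2 / (p_E).
Setting this equal to 4.76 atm and taking the physical root (0 < X < 1) gives X = 0.413.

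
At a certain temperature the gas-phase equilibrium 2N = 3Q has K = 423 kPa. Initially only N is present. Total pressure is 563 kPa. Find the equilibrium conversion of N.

Let X = conversion of N (basis 1 mol N); extent of reaction ξ = 0.5X.
Moles: n_N = 1 − X; n_Q = 1.5X.
Summing: n_T = 1 + 0.5X.
With p_i = (n_i/n_T)P, K = p_Q^3 / (p_N^2).
This yields a degree-3 equation in X; solving on (0,1), X = 0.440.

X = 0.440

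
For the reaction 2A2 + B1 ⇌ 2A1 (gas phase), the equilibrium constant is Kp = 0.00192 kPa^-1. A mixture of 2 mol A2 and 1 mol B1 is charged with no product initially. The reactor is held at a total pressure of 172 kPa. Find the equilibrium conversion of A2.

X = 0.232

Take 2 mol A2 as basis and let X be its fractional conversion, so ξ = X.
Species balance: n_A2 = 2 − 2X; n_B1 = 1 − X; n_A1 = 2X.
Summing: n_T = 3 − X.
Mole fractions y_i = n_i/n_T; Kp = p_A1^2 / (p_A2^2 p_B1) with p_i = y_i·P.
Setting this equal to 0.00192 kPa^-1 and taking the physical root (0 < X < 1) gives X = 0.232.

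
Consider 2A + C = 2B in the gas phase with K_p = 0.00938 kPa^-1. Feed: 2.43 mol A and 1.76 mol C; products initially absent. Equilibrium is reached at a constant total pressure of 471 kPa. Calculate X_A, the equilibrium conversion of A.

X = 0.540

Take 2.43 mol A as basis and let X be its fractional conversion, so ξ = 1.22X.
At extent ξ: n_A = 2.43 − 2.43X; n_C = 1.76 − 1.22X; n_B = 2.43X.
n_T = Σnᵢ = 4.19 − 1.22X.
Mole fractions y_i = n_i/n_T; K_p = p_B^2 / (p_A^2 p_C) with p_i = y_i·P.
Setting this equal to 0.00938 kPa^-1 and taking the physical root (0 < X < 1) gives X = 0.540.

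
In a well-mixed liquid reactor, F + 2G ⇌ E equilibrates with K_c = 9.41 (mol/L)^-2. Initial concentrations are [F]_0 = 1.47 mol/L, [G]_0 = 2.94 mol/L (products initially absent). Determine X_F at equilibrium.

Let X = conversion of F; extent ξ = 1.47·X mol/L.
Concentrations: [F] = 1.47 − 1.47X; [G] = 2.94 − 2.94X; [E] = 1.47X.
K_c = [E] / ([F] [G]^2).
Solving K_c = 9.41 for X ∈ (0,1): X = 0.787.

X = 0.787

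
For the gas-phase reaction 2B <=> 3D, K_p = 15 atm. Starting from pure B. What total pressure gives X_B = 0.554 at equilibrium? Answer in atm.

Take 1 mol B as basis and let X be its fractional conversion, so ξ = 0.5X.
At extent ξ: n_B = 1 − X; n_D = 1.5X.
n_T = Σnᵢ = 1 + 0.5X.
K_p = p_D^3 / (p_B^2) with p_i = (n_i/n_T)·P.
At X = 0.554: the mole-fraction product g(X) = Π y_i^ν_i = 2.259. Since K_p = g(X)·P^{1}, P = (K_p/g)^(1/1) = (15/2.259)^(1/1) = 6.64 atm.

P = 6.64 atm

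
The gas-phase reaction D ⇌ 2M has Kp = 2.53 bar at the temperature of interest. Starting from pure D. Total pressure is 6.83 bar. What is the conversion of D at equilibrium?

X = 0.291

Let X = conversion of D (basis 1 mol D); extent of reaction ξ = X.
Species balance: n_D = 1 − X; n_M = 2X.
Total moles n_T = 1 + X.
y_i = n_i/n_T, p_i = y_i·P. Kp = p_M^2 / (p_D).
Equating to 2.53 bar and solving on 0 < X < 1: X = 0.291.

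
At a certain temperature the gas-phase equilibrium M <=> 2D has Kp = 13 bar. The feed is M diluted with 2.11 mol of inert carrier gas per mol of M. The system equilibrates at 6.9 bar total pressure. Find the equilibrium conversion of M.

Take 1 mol M as basis and let X be its fractional conversion, so ξ = X.
Moles: n_M = 1 − X; n_D = 2X; n_I = 2.11 (inert).
n_T = Σnᵢ = 3.11 + X.
Mole fractions y_i = n_i/n_T; Kp = p_D^2 / (p_M) with p_i = y_i·P.
Setting this equal to 13 bar and taking the physical root (0 < X < 1) gives X = 0.716.

X = 0.716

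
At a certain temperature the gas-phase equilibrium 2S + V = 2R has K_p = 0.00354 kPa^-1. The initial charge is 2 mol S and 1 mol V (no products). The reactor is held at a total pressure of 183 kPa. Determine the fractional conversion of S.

X = 0.292

Let X = conversion of S (basis 2 mol S); extent of reaction ξ = X.
At extent ξ: n_S = 2 − 2X; n_V = 1 − X; n_R = 2X.
n_T = Σnᵢ = 3 − X.
With p_i = (n_i/n_T)P, K_p = p_R^2 / (p_S^2 p_V).
This yields a degree-3 equation in X; solving on (0,1), X = 0.292.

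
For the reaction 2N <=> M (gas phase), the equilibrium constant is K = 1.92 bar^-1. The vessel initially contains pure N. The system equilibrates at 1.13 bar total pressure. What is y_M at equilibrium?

Take 1 mol N as basis and let X be its fractional conversion, so ξ = 0.5X.
Species balance: n_N = 1 − X; n_M = 0.5X.
Total moles n_T = 1 − 0.5X.
y_i = n_i/n_T, p_i = y_i·P. K = p_M / (p_N^2).
Setting this equal to 1.92 bar^-1 and taking the physical root (0 < X < 1) gives X = 0.679.
Then n_M = 0.339, n_T = 0.661, so y_M = 0.514.

y_M = 0.514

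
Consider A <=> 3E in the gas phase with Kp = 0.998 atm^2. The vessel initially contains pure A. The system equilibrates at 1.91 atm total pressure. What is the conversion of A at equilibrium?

Take 1 mol A as basis and let X be its fractional conversion, so ξ = X.
Species balance: n_A = 1 − X; n_E = 3X.
n_T = Σnᵢ = 1 + 2X.
y_i = n_i/n_T, p_i = y_i·P. Kp = p_E^3 / (p_A).
Setting this equal to 0.998 atm^2 and taking the physical root (0 < X < 1) gives X = 0.259.

X = 0.259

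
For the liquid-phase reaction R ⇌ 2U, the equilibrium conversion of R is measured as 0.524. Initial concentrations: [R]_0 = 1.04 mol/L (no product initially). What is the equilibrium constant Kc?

Let X = conversion of R.
Concentrations: [R] = 1.04 − 1.04X; [U] = 2.08X.
At X = 0.524: [R] = 0.495, [U] = 1.09.
Kc = [U]^2 / ([R]) = 2.4 mol/L.

Kc = 2.4 mol/L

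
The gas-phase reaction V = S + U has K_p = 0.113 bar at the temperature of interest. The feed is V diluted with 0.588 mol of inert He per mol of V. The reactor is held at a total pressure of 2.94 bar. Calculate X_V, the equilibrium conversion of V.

Let X = conversion of V (basis 1 mol V); extent of reaction ξ = X.
Species balance: n_V = 1 − X; n_S = X; n_U = X; n_I = 0.588 (inert).
Summing: n_T = 1.59 + X.
With p_i = (n_i/n_T)P, K_p = p_S p_U / (p_V).
Setting this equal to 0.113 bar and taking the physical root (0 < X < 1) gives X = 0.232.

X = 0.232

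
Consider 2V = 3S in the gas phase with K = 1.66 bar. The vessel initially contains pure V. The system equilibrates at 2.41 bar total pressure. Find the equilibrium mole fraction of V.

Let X = conversion of V (basis 1 mol V); extent of reaction ξ = 0.5X.
Species balance: n_V = 1 − X; n_S = 1.5X.
Summing: n_T = 1 + 0.5X.
y_i = n_i/n_T, p_i = y_i·P. K = p_S^3 / (p_V^2).
Setting this equal to 1.66 bar and taking the physical root (0 < X < 1) gives X = 0.431.
Then n_V = 0.569, n_T = 1.22, so y_V = 0.468.

y_V = 0.468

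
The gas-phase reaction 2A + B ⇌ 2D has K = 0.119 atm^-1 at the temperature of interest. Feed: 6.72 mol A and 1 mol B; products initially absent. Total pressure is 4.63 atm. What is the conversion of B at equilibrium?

X = 0.534

Basis: 1 mol B initially; let X = conversion of B. Extent ξ = X.
Species balance: n_A = 6.72 − 2X; n_B = 1 − X; n_D = 2X.
Total moles n_T = 7.72 − X.
Mole fractions y_i = n_i/n_T; K = p_D^2 / (p_A^2 p_B) with p_i = y_i·P.
Equating to 0.119 atm^-1 and solving on 0 < X < 1: X = 0.534.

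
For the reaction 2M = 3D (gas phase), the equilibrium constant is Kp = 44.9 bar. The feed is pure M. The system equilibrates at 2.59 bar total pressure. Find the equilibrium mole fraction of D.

Basis: 1 mol M initially; let X = conversion of M. Extent ξ = 0.5X.
Species balance: n_M = 1 − X; n_D = 1.5X.
Total moles n_T = 1 + 0.5X.
y_i = n_i/n_T, p_i = y_i·P. Kp = p_D^3 / (p_M^2).
Equating to 44.9 bar and solving on 0 < X < 1: X = 0.754.
Then n_D = 1.13, n_T = 1.38, so y_D = 0.821.

y_D = 0.821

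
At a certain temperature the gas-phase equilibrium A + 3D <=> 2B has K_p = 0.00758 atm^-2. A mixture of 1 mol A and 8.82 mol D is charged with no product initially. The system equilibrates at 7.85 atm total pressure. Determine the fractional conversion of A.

X = 0.524

Take 1 mol A as basis and let X be its fractional conversion, so ξ = X.
At extent ξ: n_A = 1 − X; n_D = 8.82 − 3X; n_B = 2X.
n_T = Σnᵢ = 9.82 − 2X.
With p_i = (n_i/n_T)P, K_p = p_B^2 / (p_A p_D^3).
Equating to 0.00758 atm^-2 and solving on 0 < X < 1: X = 0.524.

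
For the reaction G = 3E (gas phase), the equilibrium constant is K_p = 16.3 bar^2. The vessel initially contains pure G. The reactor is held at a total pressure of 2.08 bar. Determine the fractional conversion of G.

Let X = conversion of G (basis 1 mol G); extent of reaction ξ = X.
Species balance: n_G = 1 − X; n_E = 3X.
Summing: n_T = 1 + 2X.
Mole fractions y_i = n_i/n_T; K_p = p_E^3 / (p_G) with p_i = y_i·P.
Equating to 16.3 bar^2 and solving on 0 < X < 1: X = 0.639.

X = 0.639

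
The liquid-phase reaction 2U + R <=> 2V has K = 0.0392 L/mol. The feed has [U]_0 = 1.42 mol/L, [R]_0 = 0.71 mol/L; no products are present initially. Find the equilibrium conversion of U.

Let X = conversion of U; extent ξ = 1.42X/2 mol/L.
Concentrations: [U] = 1.42 − 1.42X; [R] = 0.71 − 0.71X; [V] = 1.42X.
K = [V]^2 / ([U]^2 [R]).
This equals 0.0392 at X = 0.134 (the root in 0 < X < 1).

X = 0.134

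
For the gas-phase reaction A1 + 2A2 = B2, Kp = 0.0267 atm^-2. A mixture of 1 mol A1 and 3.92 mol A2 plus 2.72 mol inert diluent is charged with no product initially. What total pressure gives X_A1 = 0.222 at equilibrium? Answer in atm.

P = 6.77 atm

Let X = conversion of A1 (basis 1 mol A1); extent of reaction ξ = X.
At extent ξ: n_A1 = 1 − X; n_A2 = 3.92 − 2X; n_B2 = X; n_I = 2.72 (inert).
n_T = Σnᵢ = 7.64 − 2X.
Kp = p_B2 / (p_A1 p_A2^2) with p_i = (n_i/n_T)·P.
At X = 0.222: the mole-fraction product g(X) = Π y_i^ν_i = 1.223. Since Kp = g(X)·P^{-2}, P = (g/Kp)^(1/2) = (1.223/0.0267)^(1/2) = 6.77 atm.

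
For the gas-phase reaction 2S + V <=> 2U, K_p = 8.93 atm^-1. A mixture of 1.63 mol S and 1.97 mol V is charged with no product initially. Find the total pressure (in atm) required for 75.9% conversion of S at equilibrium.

P = 2.45 atm

Let X = conversion of S (basis 1.63 mol S); extent of reaction ξ = 0.815X.
At extent ξ: n_S = 1.63 − 1.63X; n_V = 1.97 − 0.815X; n_U = 1.63X.
n_T = Σnᵢ = 3.6 − 0.815X.
K_p = p_U^2 / (p_S^2 p_V) with p_i = (n_i/n_T)·P.
At X = 0.759: the mole-fraction product g(X) = Π y_i^ν_i = 21.88. Since K_p = g(X)·P^{-1}, P = (g/K_p)^(1/1) = (21.88/8.93)^(1/1) = 2.45 atm.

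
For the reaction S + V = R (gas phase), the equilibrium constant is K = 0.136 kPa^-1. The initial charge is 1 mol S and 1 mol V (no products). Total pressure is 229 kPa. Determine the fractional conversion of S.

Take 1 mol S as basis and let X be its fractional conversion, so ξ = X.
Moles: n_S = 1 − X; n_V = 1 − X; n_R = X.
n_T = Σnᵢ = 2 − X.
y_i = n_i/n_T, p_i = y_i·P. K = p_R / (p_S p_V).
Substituting and setting equal to 0.136 kPa^-1 gives a polynomial in X; the root in (0,1) is X = 0.824.

X = 0.824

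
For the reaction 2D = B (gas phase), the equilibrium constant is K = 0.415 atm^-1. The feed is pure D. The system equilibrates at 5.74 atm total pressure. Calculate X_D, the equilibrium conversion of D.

X = 0.692

Let X = conversion of D (basis 1 mol D); extent of reaction ξ = 0.5X.
At extent ξ: n_D = 1 − X; n_B = 0.5X.
n_T = Σnᵢ = 1 − 0.5X.
Mole fractions y_i = n_i/n_T; K = p_B / (p_D^2) with p_i = y_i·P.
This yields a degree-2 equation in X; solving on (0,1), X = 0.692.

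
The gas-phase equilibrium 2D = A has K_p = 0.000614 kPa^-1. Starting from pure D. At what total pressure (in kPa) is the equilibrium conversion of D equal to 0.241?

Take 1 mol D as basis and let X be its fractional conversion, so ξ = 0.5X.
Moles: n_D = 1 − X; n_A = 0.5X.
Total moles n_T = 1 − 0.5X.
K_p = p_A / (p_D^2) with p_i = (n_i/n_T)·P.
At X = 0.241: the mole-fraction product g(X) = Π y_i^ν_i = 0.184. Since K_p = g(X)·P^{-1}, P = (g/K_p)^(1/1) = (0.184/0.000614)^(1/1) = 300 kPa.

P = 300 kPa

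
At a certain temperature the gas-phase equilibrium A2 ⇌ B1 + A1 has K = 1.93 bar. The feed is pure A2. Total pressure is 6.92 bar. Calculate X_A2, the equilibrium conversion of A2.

Take 1 mol A2 as basis and let X be its fractional conversion, so ξ = X.
At extent ξ: n_A2 = 1 − X; n_B1 = X; n_A1 = X.
Total moles n_T = 1 + X.
Mole fractions y_i = n_i/n_T; K = p_B1 p_A1 / (p_A2) with p_i = y_i·P.
Substituting and setting equal to 1.93 bar gives a polynomial in X; the root in (0,1) is X = 0.467.

X = 0.467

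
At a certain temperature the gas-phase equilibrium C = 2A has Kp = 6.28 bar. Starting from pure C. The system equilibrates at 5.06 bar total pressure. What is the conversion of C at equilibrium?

X = 0.487

Let X = conversion of C (basis 1 mol C); extent of reaction ξ = X.
Mole table: n_C = 1 − X; n_A = 2X.
n_T = Σnᵢ = 1 + X.
Mole fractions y_i = n_i/n_T; Kp = p_A^2 / (p_C) with p_i = y_i·P.
This yields a degree-2 equation in X; solving on (0,1), X = 0.487.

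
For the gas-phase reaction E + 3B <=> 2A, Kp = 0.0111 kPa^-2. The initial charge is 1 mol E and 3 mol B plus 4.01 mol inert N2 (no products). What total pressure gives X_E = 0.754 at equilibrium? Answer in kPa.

P = 296 kPa

Take 1 mol E as basis and let X be its fractional conversion, so ξ = X.
Moles: n_E = 1 − X; n_B = 3 − 3X; n_A = 2X; n_I = 4.01 (inert).
Total moles n_T = 8.01 − 2X.
Kp = p_A^2 / (p_E p_B^3) with p_i = (n_i/n_T)·P.
At X = 0.754: the mole-fraction product g(X) = Π y_i^ν_i = 972.3. Since Kp = g(X)·P^{-2}, P = (g/Kp)^(1/2) = (972.3/0.0111)^(1/2) = 296 kPa.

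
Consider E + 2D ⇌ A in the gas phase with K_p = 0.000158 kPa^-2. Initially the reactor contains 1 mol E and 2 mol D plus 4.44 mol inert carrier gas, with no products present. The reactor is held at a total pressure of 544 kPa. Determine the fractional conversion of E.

Let X = conversion of E (basis 1 mol E); extent of reaction ξ = X.
Moles: n_E = 1 − X; n_D = 2 − 2X; n_A = X; n_I = 4.44 (inert).
n_T = Σnᵢ = 7.44 − 2X.
Mole fractions y_i = n_i/n_T; K_p = p_A / (p_E p_D^2) with p_i = y_i·P.
Substituting and setting equal to 0.000158 kPa^-2 gives a polynomial in X; the root in (0,1) is X = 0.516.

X = 0.516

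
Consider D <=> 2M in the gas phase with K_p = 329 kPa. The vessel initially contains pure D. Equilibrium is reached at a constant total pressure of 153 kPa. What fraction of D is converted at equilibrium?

Let X = conversion of D (basis 1 mol D); extent of reaction ξ = X.
At extent ξ: n_D = 1 − X; n_M = 2X.
Summing: n_T = 1 + X.
With p_i = (n_i/n_T)P, K_p = p_M^2 / (p_D).
Setting this equal to 329 kPa and taking the physical root (0 < X < 1) gives X = 0.591.

X = 0.591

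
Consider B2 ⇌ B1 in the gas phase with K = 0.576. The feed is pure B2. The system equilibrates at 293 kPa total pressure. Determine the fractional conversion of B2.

Let X = conversion of B2 (basis 1 mol B2); extent of reaction ξ = X.
Species balance: n_B2 = 1 − X; n_B1 = X.
n_T stays at 1 (no change in mole number).
y_i = n_i/n_T, p_i = y_i·P. K = p_B1 / (p_B2).
This yields a degree-1 equation in X; solving on (0,1), X = 0.365.

X = 0.365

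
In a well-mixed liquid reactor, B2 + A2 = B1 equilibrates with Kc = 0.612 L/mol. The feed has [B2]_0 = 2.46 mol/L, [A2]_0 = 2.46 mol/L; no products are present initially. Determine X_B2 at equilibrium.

X = 0.452

Let X = conversion of B2; extent ξ = 2.46·X mol/L.
Concentrations: [B2] = 2.46 − 2.46X; [A2] = 2.46 − 2.46X; [B1] = 2.46X.
Kc = [B1] / ([B2] [A2]).
This equals 0.612 at X = 0.452 (the root in 0 < X < 1).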